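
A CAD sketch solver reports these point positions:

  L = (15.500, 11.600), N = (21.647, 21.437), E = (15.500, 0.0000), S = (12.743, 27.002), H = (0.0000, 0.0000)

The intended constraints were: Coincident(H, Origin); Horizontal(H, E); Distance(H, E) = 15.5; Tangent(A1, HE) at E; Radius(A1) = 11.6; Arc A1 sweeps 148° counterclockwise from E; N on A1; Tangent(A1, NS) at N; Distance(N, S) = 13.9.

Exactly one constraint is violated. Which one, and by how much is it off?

Distance(N, S) = 13.9 — off by 3.40.

H = (0.00, 0.00) ✓; H.y = 0.00, E.y = 0.00 ✓; |HE| = 15.50 ✓; ∠(LE, EH) = 90.00° ✓; |LE| = 11.60 ✓; bearing(L→N) − bearing(L→E) = 148.0° ✓; |LN| = 11.60 ✓; ∠(LN, NS) = 90.00° ✓; |NS| = 10.50 ✗.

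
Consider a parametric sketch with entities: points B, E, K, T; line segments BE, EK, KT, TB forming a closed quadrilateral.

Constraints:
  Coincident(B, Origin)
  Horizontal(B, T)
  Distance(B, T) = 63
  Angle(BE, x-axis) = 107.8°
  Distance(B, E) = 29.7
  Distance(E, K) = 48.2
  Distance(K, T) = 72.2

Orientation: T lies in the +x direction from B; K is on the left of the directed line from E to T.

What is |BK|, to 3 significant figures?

66.9

B is at the origin; B and T share the same y with |BT| = 63.0 and T in +x, so T = (63.0, 0). BE runs at 107.8° with |BE| = 29.7, so E = (-9.08, 28.3). K is determined by |EK| = 48.2 and |KT| = 72.2 together: it lies at the intersection of circle(E, 48.2) and circle(T, 72.2). With |ET| = 77.4, the foot of the radical line on ET is 20.1 from E and the perpendicular offset is √(48.2² − 20.1²) = 43.8. Taking the left-of-ET solution: K = (25.6, 61.8).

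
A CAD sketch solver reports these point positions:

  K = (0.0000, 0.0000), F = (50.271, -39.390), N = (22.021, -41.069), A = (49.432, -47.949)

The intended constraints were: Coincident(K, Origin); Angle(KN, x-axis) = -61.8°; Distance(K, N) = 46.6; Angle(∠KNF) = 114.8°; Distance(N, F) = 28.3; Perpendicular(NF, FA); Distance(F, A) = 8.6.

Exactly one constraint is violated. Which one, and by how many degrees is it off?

Perpendicular(NF, FA) — off by 9.00°.

K = (0.00, 0.00) ✓; KN at -61.80° ✓; |KN| = 46.60 ✓; ∠KNF = 114.8° ✓; |NF| = 28.30 ✓; ∠(NF, FA) = 99.00° ✗; |FA| = 8.600 ✓.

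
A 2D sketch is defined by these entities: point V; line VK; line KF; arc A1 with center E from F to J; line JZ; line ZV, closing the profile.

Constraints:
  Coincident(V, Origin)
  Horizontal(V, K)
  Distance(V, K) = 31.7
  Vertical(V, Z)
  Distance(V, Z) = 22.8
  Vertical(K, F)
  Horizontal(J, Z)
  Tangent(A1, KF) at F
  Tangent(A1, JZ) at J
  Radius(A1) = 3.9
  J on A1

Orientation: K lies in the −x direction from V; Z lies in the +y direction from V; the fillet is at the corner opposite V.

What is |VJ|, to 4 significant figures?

35.95

V is at the origin; VK is horizontal with |VK| = 31.7 and K on the −x side, so K = (-31.70, 0.000). V and Z share the same x with |VZ| = 22.8 and Z on the +y side, so Z = (0.000, 22.80). The virtual corner opposite V is at (-31.70, 22.80). Tangency of A1 to KF means the radius EF is perpendicular to KF and the tangent condition forces EJ to be normal to JZ, with radius 3.9, so the center E sits 3.9 in from both sides at E = (-27.80, 18.90). That places the tangent points at F = (-31.70, 18.90) on KF and J = (-27.80, 22.80) on JZ. Then |VJ| = |J − V| = 35.95.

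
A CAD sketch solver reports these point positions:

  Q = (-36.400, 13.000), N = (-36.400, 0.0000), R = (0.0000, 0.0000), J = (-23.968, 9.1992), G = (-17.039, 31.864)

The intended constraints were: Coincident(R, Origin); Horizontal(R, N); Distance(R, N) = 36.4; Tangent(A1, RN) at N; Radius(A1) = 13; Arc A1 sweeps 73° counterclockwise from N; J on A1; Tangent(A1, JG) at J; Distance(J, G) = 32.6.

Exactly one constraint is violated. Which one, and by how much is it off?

Distance(J, G) = 32.6 — off by 8.90.

R = (0.00, 0.00) ✓; R.y = 0.00, N.y = 0.00 ✓; |RN| = 36.40 ✓; ∠(QN, NR) = 90.00° ✓; |QN| = 13.00 ✓; bearing(Q→J) − bearing(Q→N) = 73.00° ✓; |QJ| = 13.00 ✓; ∠(QJ, JG) = 90.00° ✓; |JG| = 23.70 ✗.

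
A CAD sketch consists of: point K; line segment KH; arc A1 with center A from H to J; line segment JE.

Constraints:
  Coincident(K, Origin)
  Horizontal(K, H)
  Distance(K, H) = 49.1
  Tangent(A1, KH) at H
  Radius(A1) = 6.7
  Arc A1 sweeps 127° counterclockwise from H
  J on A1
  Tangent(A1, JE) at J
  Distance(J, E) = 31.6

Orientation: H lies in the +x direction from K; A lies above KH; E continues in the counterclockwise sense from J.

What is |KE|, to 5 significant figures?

50.491

On A1, H sits at bearing -90° from A; a 127° counterclockwise sweep puts J at bearing 37°, so J = A + 6.7·(cos 37°, sin 37°) = (54.451, 10.732). Since A1 is tangent to JE there, AJ ⟂ JE, so JE runs along (−sin 37°, cos 37°); with |JE| = 31.6, E = (35.434, 35.969). Then |KE| = |E − K| = 50.491.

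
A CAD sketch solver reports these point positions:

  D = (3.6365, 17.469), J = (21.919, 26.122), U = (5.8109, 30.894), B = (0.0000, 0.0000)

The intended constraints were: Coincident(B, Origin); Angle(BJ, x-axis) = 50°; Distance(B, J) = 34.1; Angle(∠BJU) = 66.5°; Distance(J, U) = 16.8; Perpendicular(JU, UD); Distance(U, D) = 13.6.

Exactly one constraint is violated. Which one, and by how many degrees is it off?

Perpendicular(JU, UD) — off by 7.30°.

B = (0.00, 0.00) ✓; BJ at 50.00° ✓; |BJ| = 34.10 ✓; ∠BJU = 66.50° ✓; |JU| = 16.80 ✓; ∠(JU, UD) = 97.30° ✗; |UD| = 13.60 ✓.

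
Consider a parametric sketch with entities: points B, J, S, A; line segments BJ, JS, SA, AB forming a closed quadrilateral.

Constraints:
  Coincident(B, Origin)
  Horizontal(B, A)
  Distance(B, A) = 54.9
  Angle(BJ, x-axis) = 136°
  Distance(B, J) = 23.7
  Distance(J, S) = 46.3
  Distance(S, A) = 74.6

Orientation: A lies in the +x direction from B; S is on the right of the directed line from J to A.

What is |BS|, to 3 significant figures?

32.6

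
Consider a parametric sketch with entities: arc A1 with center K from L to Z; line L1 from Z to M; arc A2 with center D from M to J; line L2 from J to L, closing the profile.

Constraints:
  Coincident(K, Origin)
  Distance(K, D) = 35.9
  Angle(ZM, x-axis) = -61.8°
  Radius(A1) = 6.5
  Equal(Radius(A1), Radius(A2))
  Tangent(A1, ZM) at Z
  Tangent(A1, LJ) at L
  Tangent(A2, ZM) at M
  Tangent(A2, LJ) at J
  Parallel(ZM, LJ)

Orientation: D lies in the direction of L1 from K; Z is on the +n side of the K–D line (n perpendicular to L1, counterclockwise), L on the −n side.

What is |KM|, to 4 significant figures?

36.48

The slot axis is L1's direction at -61.8°, so u = (cos -61.8°, sin -61.8°) = (0.4726, -0.8813) and n = (−sin -61.8°, cos -61.8°) = (0.8813, 0.4726). K is at the origin and D lies 35.9 along u from K, so D = 35.9·u = (16.96, -31.64). Tangency of A1 to both parallel lines with radius 6.5 puts Z and L at K ± 6.5·n: Z = (5.728, 3.072), L = (-5.728, -3.072). Equal radii place M and J the same way about D: M = D + 6.5·n = (22.69, -28.57), J = D − 6.5·n = (11.24, -34.71). Then |KM| = |M − K| = 36.48.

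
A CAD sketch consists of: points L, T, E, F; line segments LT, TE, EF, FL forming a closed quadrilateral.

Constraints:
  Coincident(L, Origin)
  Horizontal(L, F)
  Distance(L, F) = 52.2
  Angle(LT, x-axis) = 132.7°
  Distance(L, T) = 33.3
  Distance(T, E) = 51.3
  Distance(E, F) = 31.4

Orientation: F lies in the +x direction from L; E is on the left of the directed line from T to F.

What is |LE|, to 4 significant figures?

35.28

Checks: |TE| = 51.30 ✓; |EF| = 31.40 ✓.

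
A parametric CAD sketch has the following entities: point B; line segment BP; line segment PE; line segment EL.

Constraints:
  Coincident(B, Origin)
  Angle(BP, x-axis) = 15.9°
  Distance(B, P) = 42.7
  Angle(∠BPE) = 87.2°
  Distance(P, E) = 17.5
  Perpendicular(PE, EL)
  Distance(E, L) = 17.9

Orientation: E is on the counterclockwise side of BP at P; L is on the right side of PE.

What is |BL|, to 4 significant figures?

62.48

∠BPE = 87.2°, so PE runs at 15.9° + (180° − 87.2°) = 108.7° from the x-axis; with |PE| = 17.5, E = P + 17.5·(cos 108.7°, sin 108.7°) = (35.46, 28.27). PE ⟂ EL; with |EL| = 17.9 on the right of PE, L = E + 17.9·(0.9472, 0.3206) = (52.41, 34.01). Then |BL| = |L − B| = 62.48.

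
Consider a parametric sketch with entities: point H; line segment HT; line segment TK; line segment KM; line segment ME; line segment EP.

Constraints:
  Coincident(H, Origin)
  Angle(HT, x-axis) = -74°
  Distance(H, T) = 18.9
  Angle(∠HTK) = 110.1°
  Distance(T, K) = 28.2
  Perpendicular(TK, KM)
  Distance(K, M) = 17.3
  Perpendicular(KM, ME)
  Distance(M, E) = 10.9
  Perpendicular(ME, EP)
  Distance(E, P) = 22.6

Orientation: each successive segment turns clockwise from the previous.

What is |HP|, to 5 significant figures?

33.128

H is at the origin; HT runs at -74.0° with length 18.9, so T = (5.2095, -18.168). ∠HTK = 110.1° gives TK at -143.90° from the x-axis; with |TK| = 28.2, K = (-17.576, -34.783). TK ⟂ KM, so KM runs at 126.10°; with |KM| = 17.3, M = (-27.769, -20.805). The perpendicularity gives ME at right angles to KM, so ME runs at 36.100°; with |ME| = 10.9, E = (-18.962, -14.383). ME ⟂ EP, so EP runs at -53.900°; with |EP| = 22.6, P = (-5.6459, -32.643). Then |HP| = |P − H| = 33.128.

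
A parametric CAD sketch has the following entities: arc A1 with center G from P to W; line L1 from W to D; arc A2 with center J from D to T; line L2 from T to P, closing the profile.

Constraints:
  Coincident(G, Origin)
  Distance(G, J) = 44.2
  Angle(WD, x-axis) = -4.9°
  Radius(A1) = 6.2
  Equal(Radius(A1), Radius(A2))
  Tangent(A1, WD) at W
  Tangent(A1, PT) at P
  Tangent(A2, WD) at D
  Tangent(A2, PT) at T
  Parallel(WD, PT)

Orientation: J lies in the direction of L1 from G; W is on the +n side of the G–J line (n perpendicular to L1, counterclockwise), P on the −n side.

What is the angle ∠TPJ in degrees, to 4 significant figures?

7.985°

The slot axis is L1's direction at -4.9°, so u = (cos -4.9°, sin -4.9°) = (0.9963, -0.08542) and n = (−sin -4.9°, cos -4.9°) = (0.08542, 0.9963). G is at the origin and J lies 44.2 along u from G, so J = 44.2·u = (44.04, -3.775). Tangency of A1 to both parallel lines with radius 6.2 puts W and P at G ± 6.2·n: W = (0.5296, 6.177), P = (-0.5296, -6.177). Equal radii place D and T the same way about J: D = J + 6.2·n = (44.57, 2.402), T = J − 6.2·n = (43.51, -9.953). Then cos ∠TPJ = PT·PJ / (|PT||PJ|), giving 7.985°.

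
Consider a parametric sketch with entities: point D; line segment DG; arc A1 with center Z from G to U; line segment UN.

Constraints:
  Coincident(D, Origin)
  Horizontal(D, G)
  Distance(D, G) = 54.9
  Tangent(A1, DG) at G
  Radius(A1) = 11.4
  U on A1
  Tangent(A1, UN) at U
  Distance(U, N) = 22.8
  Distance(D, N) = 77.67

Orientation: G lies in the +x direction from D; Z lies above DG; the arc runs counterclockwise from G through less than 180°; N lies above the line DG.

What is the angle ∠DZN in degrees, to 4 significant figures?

141.6°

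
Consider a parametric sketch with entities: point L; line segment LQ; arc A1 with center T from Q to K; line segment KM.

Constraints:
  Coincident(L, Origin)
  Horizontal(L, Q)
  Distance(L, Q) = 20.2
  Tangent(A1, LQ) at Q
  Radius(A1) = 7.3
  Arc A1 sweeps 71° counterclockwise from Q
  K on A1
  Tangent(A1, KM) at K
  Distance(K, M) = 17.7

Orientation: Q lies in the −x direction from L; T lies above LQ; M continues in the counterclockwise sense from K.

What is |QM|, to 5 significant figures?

25.090

L is at the origin; LQ is horizontal with |LQ| = 20.2 and Q on the −x side, so Q = (-20.200, 0.0000). Tangency of A1 to LQ means the radius TQ is perpendicular to LQ, so T = Q + (0, 7.3) = (-20.200, 7.3000). On A1, Q sits at bearing -90° from T; a 71° counterclockwise sweep puts K at bearing -19°, so K = T + 7.3·(cos -19°, sin -19°) = (-13.298, 4.9234). Since A1 is tangent to KM there, TK ⟂ KM, so KM runs along (−sin -19°, cos -19°); with |KM| = 17.7, M = (-7.5352, 21.659). Then |QM| = |M − Q| = 25.090.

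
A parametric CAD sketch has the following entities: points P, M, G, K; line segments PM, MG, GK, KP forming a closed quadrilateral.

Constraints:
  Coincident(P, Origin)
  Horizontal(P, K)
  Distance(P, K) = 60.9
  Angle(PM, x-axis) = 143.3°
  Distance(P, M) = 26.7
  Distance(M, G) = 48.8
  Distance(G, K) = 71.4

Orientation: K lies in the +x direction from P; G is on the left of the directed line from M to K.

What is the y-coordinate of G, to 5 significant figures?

51.776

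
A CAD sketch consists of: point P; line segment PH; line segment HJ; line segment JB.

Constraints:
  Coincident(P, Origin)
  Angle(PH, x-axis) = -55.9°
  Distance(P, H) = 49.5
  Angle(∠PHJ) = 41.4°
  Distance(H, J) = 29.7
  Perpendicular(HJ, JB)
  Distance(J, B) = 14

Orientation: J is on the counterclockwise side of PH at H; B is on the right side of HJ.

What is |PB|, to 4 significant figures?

47.32

∠PHJ = 41.4°, so HJ runs at -55.9° + (180° − 41.4°) = 82.70° from the x-axis; with |HJ| = 29.7, J = H + 29.7·(cos 82.70°, sin 82.70°) = (31.53, -11.53). HJ ⟂ JB; with |JB| = 14.0 on the right of HJ, B = J + 14.0·(0.9919, -0.1271) = (45.41, -13.31). Then |PB| = |B − P| = 47.32.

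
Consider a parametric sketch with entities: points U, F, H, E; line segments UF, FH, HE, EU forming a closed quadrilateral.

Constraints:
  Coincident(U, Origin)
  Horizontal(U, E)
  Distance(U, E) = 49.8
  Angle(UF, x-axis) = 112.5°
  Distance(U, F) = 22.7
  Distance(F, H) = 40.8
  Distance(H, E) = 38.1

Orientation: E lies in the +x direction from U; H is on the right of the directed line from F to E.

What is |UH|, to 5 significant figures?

19.055

Checks: U.y = 0.00, E.y = 0.00 ✓; |FH| = 40.80 ✓; |HE| = 38.10 ✓.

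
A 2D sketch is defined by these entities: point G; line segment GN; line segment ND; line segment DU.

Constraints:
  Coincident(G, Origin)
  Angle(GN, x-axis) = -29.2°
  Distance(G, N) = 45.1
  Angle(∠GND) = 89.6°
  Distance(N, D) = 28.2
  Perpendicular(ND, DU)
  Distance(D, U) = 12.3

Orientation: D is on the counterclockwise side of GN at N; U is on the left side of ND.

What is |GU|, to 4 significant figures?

43.05

G is at the origin; GN runs at -29.2° with length 45.1, so N = 45.1·(cos -29.2°, sin -29.2°) = (39.37, -22.00). ∠GND = 89.6°, so ND runs at -29.2° + (180° − 89.6°) = 61.20° from the x-axis; with |ND| = 28.2, D = N + 28.2·(cos 61.20°, sin 61.20°) = (52.95, 2.709). ND is perpendicular to DU; with |DU| = 12.3 on the left of ND, U = D + 12.3·(-0.8763, 0.4818) = (42.18, 8.635). Then |GU| = |U − G| = 43.05.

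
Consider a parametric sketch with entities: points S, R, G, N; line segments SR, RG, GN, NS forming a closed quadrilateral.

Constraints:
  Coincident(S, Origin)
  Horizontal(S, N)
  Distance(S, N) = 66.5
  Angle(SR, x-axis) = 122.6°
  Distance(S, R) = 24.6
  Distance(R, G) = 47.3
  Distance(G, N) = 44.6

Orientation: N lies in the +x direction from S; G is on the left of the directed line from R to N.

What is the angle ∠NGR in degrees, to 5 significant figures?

127.42°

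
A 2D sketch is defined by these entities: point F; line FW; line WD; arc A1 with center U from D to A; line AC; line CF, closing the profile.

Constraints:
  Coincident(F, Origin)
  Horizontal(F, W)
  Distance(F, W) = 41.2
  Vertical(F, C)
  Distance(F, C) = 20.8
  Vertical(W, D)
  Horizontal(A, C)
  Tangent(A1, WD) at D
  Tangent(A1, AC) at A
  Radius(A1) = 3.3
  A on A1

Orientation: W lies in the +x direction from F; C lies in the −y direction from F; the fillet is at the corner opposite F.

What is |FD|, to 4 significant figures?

44.76

F is at the origin; F and W share the same y with |FW| = 41.2 and W on the +x side, so W = (41.20, 0.000). FC is vertical with |FC| = 20.8 and C on the −y side, so C = (0.000, -20.80). The virtual corner opposite F is at (41.20, -20.80). A1 meets WD tangentially, so UD is at right angles to WD and since A1 is tangent to AC there, UA ⟂ AC, with radius 3.3, so the center U sits 3.3 in from both sides at U = (37.90, -17.50). That places the tangent points at D = (41.20, -17.50) on WD and A = (37.90, -20.80) on AC. Then |FD| = |D − F| = 44.76.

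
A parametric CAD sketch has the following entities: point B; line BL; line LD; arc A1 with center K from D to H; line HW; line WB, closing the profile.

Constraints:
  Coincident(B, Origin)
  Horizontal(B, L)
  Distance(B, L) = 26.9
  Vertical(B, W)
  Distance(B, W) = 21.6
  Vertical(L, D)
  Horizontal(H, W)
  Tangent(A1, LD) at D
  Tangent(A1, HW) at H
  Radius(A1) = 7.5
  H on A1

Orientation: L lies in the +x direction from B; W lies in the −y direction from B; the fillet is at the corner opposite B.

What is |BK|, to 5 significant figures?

23.983

BW is vertical with |BW| = 21.6 and W on the −y side, so W = (0.0000, -21.600). The virtual corner opposite B is at (26.900, -21.600). The tangent condition forces KD to be normal to LD and A1 meets HW tangentially, so KH is at right angles to HW, with radius 7.5, so the center K sits 7.5 in from both sides at K = (19.400, -14.100). Then |BK| = |K − B| = 23.983.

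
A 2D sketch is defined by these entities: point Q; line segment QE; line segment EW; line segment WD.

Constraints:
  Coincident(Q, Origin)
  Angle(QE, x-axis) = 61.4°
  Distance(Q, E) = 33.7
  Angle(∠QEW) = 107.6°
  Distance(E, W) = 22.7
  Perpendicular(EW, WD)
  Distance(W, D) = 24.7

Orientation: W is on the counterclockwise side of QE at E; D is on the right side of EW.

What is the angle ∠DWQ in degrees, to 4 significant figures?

134.3°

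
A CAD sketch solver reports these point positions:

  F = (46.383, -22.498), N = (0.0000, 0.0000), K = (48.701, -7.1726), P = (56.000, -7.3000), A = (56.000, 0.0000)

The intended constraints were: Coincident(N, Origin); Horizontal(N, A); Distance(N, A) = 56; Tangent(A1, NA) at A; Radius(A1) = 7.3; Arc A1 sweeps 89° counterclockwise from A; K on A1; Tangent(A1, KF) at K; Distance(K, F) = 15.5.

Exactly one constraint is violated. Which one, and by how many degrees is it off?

Tangent(A1, KF) at K — off by 7.60°.

N = (0.00, 0.00) ✓; N.y = 0.00, A.y = 0.00 ✓; |NA| = 56.00 ✓; ∠(PA, AN) = 90.00° ✓; |PA| = 7.300 ✓; bearing(P→K) − bearing(P→A) = 89.00° ✓; |PK| = 7.300 ✓; ∠(PK, KF) = 97.60° ✗; |KF| = 15.50 ✓.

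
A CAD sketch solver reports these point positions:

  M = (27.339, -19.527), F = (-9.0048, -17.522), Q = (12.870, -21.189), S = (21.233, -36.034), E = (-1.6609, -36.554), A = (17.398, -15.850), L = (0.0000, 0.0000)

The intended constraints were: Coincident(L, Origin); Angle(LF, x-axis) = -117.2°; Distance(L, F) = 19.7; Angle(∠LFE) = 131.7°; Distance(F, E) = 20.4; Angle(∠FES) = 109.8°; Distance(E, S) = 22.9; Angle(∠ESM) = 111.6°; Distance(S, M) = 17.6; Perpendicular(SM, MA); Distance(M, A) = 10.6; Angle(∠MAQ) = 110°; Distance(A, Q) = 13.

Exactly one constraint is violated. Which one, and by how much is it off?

Distance(A, Q) = 13 — off by 6.00.

L = (0.00, 0.00) ✓; LF at -117.2° ✓; |LF| = 19.70 ✓; ∠LFE = 131.7° ✓; |FE| = 20.40 ✓; ∠FES = 109.8° ✓; |ES| = 22.90 ✓; ∠ESM = 111.6° ✓; |SM| = 17.60 ✓; ∠(SM, MA) = 90.00° ✓; |MA| = 10.60 ✓; ∠MAQ = 110.0° ✓; |AQ| = 7.001 ✗.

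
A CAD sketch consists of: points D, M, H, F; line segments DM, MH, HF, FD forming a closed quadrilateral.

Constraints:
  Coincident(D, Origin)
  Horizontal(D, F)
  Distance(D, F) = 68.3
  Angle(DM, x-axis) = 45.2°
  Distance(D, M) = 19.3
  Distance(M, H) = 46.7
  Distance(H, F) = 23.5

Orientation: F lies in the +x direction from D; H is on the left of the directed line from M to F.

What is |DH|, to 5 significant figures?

63.457

Checks: D.y = 0.00, F.y = 0.00 ✓; |MH| = 46.70 ✓; |HF| = 23.50 ✓.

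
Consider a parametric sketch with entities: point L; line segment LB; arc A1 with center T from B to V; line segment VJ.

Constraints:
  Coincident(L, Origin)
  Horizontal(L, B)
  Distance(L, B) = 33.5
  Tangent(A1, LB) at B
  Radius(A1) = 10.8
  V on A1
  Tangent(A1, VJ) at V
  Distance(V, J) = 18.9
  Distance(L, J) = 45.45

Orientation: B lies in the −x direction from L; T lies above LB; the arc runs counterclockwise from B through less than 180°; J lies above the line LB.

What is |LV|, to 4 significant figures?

28.29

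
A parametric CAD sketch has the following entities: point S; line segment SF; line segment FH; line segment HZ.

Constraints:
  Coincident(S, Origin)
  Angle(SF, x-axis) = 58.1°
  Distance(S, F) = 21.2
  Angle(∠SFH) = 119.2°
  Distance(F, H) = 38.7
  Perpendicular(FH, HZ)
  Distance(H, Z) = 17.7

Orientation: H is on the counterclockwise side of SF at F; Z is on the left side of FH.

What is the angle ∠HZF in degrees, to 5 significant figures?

65.422°

S is at the origin; SF runs at 58.1° with length 21.2, so F = 21.2·(cos 58.1°, sin 58.1°) = (11.203, 17.998). ∠SFH = 119.2°, so FH runs at 58.1° + (180° − 119.2°) = 118.90° from the x-axis; with |FH| = 38.7, H = F + 38.7·(cos 118.90°, sin 118.90°) = (-7.5001, 51.879). FH is perpendicular to HZ; with |HZ| = 17.7 on the left of FH, Z = H + 17.7·(-0.87546, -0.48328) = (-22.996, 43.325). Then cos ∠HZF = ZH·ZF / (|ZH||ZF|), giving 65.422°.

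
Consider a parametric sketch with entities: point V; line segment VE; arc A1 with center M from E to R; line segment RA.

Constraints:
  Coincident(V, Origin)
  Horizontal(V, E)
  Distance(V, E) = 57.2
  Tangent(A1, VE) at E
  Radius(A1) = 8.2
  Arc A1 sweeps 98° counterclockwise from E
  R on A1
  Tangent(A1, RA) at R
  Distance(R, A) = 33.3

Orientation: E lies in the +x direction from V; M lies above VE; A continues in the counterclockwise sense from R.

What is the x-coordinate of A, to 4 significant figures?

60.69

On A1, E sits at bearing -90° from M; a 98° counterclockwise sweep puts R at bearing 8°, so R = M + 8.2·(cos 8°, sin 8°) = (65.32, 9.341). The tangent condition forces MR to be normal to RA, so RA runs along (−sin 8°, cos 8°); with |RA| = 33.3, A = (60.69, 42.32). So A.x = 60.69.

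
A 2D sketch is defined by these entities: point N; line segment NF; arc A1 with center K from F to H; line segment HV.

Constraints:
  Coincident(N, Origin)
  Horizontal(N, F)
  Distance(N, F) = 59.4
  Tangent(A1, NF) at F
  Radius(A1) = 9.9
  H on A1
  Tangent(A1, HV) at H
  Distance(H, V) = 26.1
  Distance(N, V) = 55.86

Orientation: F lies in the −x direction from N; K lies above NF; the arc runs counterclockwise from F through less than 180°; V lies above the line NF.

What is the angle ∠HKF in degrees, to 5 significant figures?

78.834°

N is at the origin; N and F share the same y with |NF| = 59.4 and F on the −x side, so F = (-59.400, 0.0000). The tangent condition forces KF to be normal to NF, so K = F + (0, 9.9) = (-59.400, 9.9000). Since KH ⟂ HV (tangency), |KV| = √(9.9² + 26.1²) = 27.915 regardless of where H sits on A1. So V lies on both circle(N, 55.86) and circle(K, 27.915); the above-NF intersection is V = (-44.633, 33.589). H is the foot of the tangent from V: H = (-49.687, 7.9829).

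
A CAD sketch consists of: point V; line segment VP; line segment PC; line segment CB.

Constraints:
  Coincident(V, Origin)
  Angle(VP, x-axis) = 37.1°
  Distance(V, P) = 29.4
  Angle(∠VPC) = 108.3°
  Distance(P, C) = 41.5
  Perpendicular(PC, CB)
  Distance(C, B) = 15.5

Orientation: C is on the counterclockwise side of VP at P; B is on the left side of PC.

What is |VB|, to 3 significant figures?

52.2

V is at the origin; VP runs at 37.1° with length 29.4, so P = 29.4·(cos 37.1°, sin 37.1°) = (23.4, 17.7). ∠VPC = 108.3°, so PC runs at 37.1° + (180° − 108.3°) = 109° from the x-axis; with |PC| = 41.5, C = P + 41.5·(cos 109°, sin 109°) = (10.1, 57.0). PC ⟂ CB; with |CB| = 15.5 on the left of PC, B = C + 15.5·(-0.947, -0.322) = (-4.60, 52.0). Then |VB| = |B − V| = 52.2.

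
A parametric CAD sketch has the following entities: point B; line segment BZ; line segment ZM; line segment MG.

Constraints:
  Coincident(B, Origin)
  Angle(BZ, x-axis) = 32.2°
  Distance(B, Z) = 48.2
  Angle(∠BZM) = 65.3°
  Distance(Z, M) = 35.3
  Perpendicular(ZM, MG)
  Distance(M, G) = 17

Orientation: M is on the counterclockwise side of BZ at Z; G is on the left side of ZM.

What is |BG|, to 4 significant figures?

30.78

B is at the origin; BZ runs at 32.2° with length 48.2, so Z = 48.2·(cos 32.2°, sin 32.2°) = (40.79, 25.68). ∠BZM = 65.3°, so ZM runs at 32.2° + (180° − 65.3°) = 146.9° from the x-axis; with |ZM| = 35.3, M = Z + 35.3·(cos 146.9°, sin 146.9°) = (11.22, 44.96). ZM is perpendicular to MG; with |MG| = 17.0 on the left of ZM, G = M + 17.0·(-0.5461, -0.8377) = (1.931, 30.72). Then |BG| = |G − B| = 30.78.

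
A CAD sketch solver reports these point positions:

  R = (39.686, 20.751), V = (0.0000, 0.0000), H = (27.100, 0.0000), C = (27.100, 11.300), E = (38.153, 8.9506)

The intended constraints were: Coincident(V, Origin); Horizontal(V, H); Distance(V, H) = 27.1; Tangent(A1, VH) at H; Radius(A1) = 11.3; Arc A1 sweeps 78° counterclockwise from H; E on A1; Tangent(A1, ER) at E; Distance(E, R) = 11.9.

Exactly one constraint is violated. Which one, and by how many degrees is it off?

Tangent(A1, ER) at E — off by 4.60°.

V = (0.00, 0.00) ✓; V.y = 0.00, H.y = 0.00 ✓; |VH| = 27.10 ✓; ∠(CH, HV) = 90.00° ✓; |CH| = 11.30 ✓; bearing(C→E) − bearing(C→H) = 78.00° ✓; |CE| = 11.30 ✓; ∠(CE, ER) = 85.40° ✗; |ER| = 11.90 ✓.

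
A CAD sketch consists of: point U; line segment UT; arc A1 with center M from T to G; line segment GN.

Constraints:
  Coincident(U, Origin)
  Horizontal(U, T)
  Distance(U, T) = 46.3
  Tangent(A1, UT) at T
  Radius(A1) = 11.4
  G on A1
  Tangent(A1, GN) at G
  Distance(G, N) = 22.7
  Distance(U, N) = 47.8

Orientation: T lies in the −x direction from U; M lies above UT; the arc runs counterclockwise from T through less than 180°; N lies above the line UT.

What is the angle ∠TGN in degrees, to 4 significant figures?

136.2°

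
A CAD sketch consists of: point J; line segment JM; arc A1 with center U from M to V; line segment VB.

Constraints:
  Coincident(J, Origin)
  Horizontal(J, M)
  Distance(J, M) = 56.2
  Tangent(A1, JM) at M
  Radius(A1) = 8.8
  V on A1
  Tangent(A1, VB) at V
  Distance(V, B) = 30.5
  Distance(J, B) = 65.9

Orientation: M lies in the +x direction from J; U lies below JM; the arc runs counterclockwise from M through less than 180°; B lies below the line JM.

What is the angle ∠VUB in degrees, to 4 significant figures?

73.91°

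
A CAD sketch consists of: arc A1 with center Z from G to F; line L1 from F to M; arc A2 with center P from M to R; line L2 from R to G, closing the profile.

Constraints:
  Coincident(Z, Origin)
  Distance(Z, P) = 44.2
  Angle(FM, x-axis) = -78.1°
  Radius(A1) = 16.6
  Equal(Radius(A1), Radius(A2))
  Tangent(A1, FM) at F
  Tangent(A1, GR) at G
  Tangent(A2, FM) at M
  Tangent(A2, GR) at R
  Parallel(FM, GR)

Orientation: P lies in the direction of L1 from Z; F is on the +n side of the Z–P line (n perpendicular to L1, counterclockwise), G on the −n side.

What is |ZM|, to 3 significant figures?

47.2

The slot axis is L1's direction at -78.1°, so u = (cos -78.1°, sin -78.1°) = (0.206, -0.979) and n = (−sin -78.1°, cos -78.1°) = (0.979, 0.206). Z is at the origin and P lies 44.2 along u from Z, so P = 44.2·u = (9.11, -43.3). Tangency of A1 to both parallel lines with radius 16.6 puts F and G at Z ± 16.6·n: F = (16.2, 3.42), G = (-16.2, -3.42). Equal radii place M and R the same way about P: M = P + 16.6·n = (25.4, -39.8), R = P − 16.6·n = (-7.13, -46.7). Then |ZM| = |M − Z| = 47.2.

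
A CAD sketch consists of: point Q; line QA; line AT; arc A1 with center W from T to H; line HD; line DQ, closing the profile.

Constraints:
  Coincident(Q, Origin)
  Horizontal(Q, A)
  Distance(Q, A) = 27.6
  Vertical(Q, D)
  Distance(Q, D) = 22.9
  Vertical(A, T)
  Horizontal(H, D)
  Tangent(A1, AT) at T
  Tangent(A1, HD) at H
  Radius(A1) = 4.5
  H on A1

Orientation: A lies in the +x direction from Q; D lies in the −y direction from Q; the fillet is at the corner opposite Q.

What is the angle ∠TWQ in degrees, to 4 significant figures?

141.5°

The virtual corner opposite Q is at (27.60, -22.90). The tangent condition forces WT to be normal to AT and A1 meets HD tangentially, so WH is at right angles to HD, with radius 4.5, so the center W sits 4.5 in from both sides at W = (23.10, -18.40). That places the tangent points at T = (27.60, -18.40) on AT and H = (23.10, -22.90) on HD. Then cos ∠TWQ = WT·WQ / (|WT||WQ|), giving 141.5°.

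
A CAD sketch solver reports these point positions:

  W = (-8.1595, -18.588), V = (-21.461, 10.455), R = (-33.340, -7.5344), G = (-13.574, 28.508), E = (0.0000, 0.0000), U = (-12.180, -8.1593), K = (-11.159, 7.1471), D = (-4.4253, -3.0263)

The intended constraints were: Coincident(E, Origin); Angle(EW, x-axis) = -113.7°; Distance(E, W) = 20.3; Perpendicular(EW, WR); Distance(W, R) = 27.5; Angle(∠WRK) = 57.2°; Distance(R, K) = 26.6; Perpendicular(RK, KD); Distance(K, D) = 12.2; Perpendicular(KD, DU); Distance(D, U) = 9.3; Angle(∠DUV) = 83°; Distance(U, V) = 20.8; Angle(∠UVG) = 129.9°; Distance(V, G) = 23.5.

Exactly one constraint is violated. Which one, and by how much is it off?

Distance(V, G) = 23.5 — off by 3.80.

E = (0.00, 0.00) ✓; EW at -113.7° ✓; |EW| = 20.30 ✓; ∠(EW, WR) = 90.00° ✓; |WR| = 27.50 ✓; ∠WRK = 57.20° ✓; |RK| = 26.60 ✓; ∠(RK, KD) = 90.00° ✓; |KD| = 12.20 ✓; ∠(KD, DU) = 90.00° ✓; |DU| = 9.300 ✓; ∠DUV = 83.00° ✓; |UV| = 20.80 ✓; ∠UVG = 129.9° ✓; |VG| = 19.70 ✗.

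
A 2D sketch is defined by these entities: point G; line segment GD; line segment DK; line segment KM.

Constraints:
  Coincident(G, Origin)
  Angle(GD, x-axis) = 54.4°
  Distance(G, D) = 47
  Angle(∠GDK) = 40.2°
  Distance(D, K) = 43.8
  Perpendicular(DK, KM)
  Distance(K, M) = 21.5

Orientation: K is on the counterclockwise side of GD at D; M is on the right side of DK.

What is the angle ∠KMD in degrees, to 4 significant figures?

63.86°

G is at the origin; GD runs at 54.4° with length 47.0, so D = 47.0·(cos 54.4°, sin 54.4°) = (27.36, 38.22). ∠GDK = 40.2°, so DK runs at 54.4° + (180° − 40.2°) = 194.2° from the x-axis; with |DK| = 43.8, K = D + 43.8·(cos 194.2°, sin 194.2°) = (-15.10, 27.47). The perpendicularity gives KM at right angles to DK; with |KM| = 21.5 on the right of DK, M = K + 21.5·(-0.2453, 0.9694) = (-20.38, 48.31). Then cos ∠KMD = MK·MD / (|MK||MD|), giving 63.86°.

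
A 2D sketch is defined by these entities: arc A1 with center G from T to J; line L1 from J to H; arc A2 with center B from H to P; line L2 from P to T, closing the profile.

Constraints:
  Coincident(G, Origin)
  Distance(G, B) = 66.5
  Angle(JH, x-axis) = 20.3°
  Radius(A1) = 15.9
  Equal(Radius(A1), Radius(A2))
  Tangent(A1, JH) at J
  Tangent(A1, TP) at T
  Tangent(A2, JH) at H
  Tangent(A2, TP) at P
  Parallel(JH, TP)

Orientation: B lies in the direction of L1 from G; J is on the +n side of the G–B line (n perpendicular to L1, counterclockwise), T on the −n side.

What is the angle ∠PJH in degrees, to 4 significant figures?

25.56°

Tangency of A1 to both parallel lines with radius 15.9 puts J and T at G ± 15.9·n: J = (-5.516, 14.91), T = (5.516, -14.91). Equal radii place H and P the same way about B: H = B + 15.9·n = (56.85, 37.98), P = B − 15.9·n = (67.89, 8.159). Then cos ∠PJH = JP·JH / (|JP||JH|), giving 25.56°.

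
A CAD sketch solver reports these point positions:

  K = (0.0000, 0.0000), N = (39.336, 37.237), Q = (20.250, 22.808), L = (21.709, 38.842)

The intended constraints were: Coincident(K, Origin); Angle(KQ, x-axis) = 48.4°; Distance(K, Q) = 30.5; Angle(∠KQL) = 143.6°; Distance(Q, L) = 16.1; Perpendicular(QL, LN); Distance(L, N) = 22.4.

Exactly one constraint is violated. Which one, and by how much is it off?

Distance(L, N) = 22.4 — off by 4.70.

K = (0.00, 0.00) ✓; KQ at 48.40° ✓; |KQ| = 30.50 ✓; ∠KQL = 143.6° ✓; |QL| = 16.10 ✓; ∠(QL, LN) = 90.00° ✓; |LN| = 17.70 ✗.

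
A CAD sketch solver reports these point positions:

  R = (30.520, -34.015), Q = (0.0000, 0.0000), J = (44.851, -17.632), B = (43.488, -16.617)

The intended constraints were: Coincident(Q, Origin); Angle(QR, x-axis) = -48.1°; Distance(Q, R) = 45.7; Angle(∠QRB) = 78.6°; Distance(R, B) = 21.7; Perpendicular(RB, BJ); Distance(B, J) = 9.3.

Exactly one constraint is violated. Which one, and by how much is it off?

Distance(B, J) = 9.3 — off by 7.60.

Q = (0.00, 0.00) ✓; QR at -48.10° ✓; |QR| = 45.70 ✓; ∠QRB = 78.60° ✓; |RB| = 21.70 ✓; ∠(RB, BJ) = 89.97° ✓; |BJ| = 1.699 ✗.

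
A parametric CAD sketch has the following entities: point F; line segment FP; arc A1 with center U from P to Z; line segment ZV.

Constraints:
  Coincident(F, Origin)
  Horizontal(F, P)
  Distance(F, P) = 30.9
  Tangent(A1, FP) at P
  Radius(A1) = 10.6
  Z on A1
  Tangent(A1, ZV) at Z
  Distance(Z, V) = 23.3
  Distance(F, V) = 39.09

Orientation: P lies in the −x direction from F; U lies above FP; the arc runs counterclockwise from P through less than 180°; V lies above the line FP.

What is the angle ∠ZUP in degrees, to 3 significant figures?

88.9°

Checks: |UZ| = 10.60 ✓; ∠(UZ, ZV) = 90.00° ✓; |ZV| = 23.30 ✓; |FV| = 39.09 ✓.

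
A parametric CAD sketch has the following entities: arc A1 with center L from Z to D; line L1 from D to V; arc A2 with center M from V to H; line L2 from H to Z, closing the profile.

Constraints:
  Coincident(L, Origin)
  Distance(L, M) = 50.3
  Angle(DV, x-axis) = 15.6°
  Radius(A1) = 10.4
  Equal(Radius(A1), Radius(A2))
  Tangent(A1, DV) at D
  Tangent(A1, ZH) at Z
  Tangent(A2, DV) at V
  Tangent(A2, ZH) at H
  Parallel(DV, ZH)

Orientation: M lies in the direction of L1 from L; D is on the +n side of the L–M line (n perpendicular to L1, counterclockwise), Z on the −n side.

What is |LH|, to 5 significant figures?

51.364

Tangency of A1 to both parallel lines with radius 10.4 puts D and Z at L ± 10.4·n: D = (-2.7968, 10.017), Z = (2.7968, -10.017). Equal radii place V and H the same way about M: V = M + 10.4·n = (45.650, 23.544), H = M − 10.4·n = (51.244, 3.5098). Then |LH| = |H − L| = 51.364.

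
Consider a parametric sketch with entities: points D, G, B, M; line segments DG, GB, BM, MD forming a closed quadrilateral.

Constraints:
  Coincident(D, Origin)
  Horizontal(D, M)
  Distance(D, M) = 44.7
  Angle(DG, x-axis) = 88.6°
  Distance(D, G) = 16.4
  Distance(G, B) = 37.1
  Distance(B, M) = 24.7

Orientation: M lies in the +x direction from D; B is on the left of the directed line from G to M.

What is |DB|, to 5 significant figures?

43.643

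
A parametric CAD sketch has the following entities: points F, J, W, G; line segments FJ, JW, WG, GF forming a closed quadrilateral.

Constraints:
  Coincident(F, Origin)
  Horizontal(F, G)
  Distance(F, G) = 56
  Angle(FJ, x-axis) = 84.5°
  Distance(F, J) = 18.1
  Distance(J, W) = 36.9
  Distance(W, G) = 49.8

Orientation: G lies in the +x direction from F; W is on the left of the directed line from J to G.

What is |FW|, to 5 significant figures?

51.555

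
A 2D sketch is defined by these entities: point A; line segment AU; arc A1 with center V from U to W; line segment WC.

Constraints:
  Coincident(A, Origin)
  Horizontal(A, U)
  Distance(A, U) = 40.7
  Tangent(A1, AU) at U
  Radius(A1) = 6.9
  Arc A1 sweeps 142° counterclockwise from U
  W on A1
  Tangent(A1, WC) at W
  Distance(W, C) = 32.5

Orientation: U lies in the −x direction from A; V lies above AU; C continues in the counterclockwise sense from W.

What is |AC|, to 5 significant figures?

69.986

A is at the origin; AU is horizontal with |AU| = 40.7 and U on the −x side, so U = (-40.700, 0.0000). A1 meets AU tangentially, so VU is at right angles to AU, so V = U + (0, 6.9) = (-40.700, 6.9000). On A1, U sits at bearing -90° from V; a 142° counterclockwise sweep puts W at bearing 52°, so W = V + 6.9·(cos 52°, sin 52°) = (-36.452, 12.337). Since A1 is tangent to WC there, VW ⟂ WC, so WC runs along (−sin 52°, cos 52°); with |WC| = 32.5, C = (-62.062, 32.346). Then |AC| = |C − A| = 69.986.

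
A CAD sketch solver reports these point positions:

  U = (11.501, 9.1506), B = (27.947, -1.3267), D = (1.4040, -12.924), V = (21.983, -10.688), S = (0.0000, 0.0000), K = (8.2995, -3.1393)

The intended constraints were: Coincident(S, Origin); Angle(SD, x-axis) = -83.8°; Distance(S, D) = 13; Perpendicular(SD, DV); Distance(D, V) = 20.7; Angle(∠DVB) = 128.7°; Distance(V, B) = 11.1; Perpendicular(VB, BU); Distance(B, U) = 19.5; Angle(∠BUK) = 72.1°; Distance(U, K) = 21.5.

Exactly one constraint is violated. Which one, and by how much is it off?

Distance(U, K) = 21.5 — off by 8.80.

S = (0.00, 0.00) ✓; SD at -83.80° ✓; |SD| = 13.00 ✓; ∠(SD, DV) = 90.00° ✓; |DV| = 20.70 ✓; ∠DVB = 128.7° ✓; |VB| = 11.10 ✓; ∠(VB, BU) = 90.00° ✓; |BU| = 19.50 ✓; ∠BUK = 72.10° ✓; |UK| = 12.70 ✗.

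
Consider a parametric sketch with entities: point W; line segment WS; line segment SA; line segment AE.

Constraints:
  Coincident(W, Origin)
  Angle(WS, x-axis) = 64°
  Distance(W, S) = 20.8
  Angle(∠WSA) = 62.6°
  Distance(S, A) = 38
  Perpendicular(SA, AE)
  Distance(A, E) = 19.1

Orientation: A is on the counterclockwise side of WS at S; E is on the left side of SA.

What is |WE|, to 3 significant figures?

28.4

W is at the origin; WS runs at 64.0° with length 20.8, so S = 20.8·(cos 64.0°, sin 64.0°) = (9.12, 18.7). ∠WSA = 62.6°, so SA runs at 64.0° + (180° − 62.6°) = 181° from the x-axis; with |SA| = 38.0, A = S + 38.0·(cos 181°, sin 181°) = (-28.9, 17.8). SA is perpendicular to AE; with |AE| = 19.1 on the left of SA, E = A + 19.1·(0.0244, -1.00) = (-28.4, -1.33). Then |WE| = |E − W| = 28.4.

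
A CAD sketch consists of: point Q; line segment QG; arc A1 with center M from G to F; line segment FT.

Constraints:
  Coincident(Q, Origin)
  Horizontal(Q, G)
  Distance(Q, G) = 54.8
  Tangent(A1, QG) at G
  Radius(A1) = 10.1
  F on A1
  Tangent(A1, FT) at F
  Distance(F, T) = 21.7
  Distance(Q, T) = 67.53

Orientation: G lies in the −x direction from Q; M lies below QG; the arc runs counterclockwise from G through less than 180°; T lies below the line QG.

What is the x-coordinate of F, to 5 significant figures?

-64.505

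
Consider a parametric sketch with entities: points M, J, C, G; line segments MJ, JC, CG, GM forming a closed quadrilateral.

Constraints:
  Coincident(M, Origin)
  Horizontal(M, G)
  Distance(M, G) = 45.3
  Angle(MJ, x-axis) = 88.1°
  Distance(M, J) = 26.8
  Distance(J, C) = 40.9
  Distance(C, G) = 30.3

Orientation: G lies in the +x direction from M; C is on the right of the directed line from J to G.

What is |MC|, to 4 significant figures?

20.14

Checks: M = (0.00, 0.00) ✓; |JC| = 40.90 ✓; |CG| = 30.30 ✓.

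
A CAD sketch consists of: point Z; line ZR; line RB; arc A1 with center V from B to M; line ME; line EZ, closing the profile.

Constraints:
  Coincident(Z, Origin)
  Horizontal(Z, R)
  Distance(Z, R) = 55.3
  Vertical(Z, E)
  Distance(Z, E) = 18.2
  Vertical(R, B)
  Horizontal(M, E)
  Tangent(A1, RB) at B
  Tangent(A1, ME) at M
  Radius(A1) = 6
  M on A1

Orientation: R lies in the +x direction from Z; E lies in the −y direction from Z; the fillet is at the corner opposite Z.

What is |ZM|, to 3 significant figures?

52.6

Z is at the origin; ZR is horizontal with |ZR| = 55.3 and R on the +x side, so R = (55.3, 0.00). ZE is vertical with |ZE| = 18.2 and E on the −y side, so E = (0.00, -18.2). The virtual corner opposite Z is at (55.3, -18.2). Tangency of A1 to RB means the radius VB is perpendicular to RB and since A1 is tangent to ME there, VM ⟂ ME, with radius 6.0, so the center V sits 6.0 in from both sides at V = (49.3, -12.2). That places the tangent points at B = (55.3, -12.2) on RB and M = (49.3, -18.2) on ME. Then |ZM| = |M − Z| = 52.6.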